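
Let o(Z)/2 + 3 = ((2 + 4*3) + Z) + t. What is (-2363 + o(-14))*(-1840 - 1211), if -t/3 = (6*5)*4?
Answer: 9424539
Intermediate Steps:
t = -360 (t = -3*6*5*4 = -90*4 = -3*120 = -360)
o(Z) = -698 + 2*Z (o(Z) = -6 + 2*(((2 + 4*3) + Z) - 360) = -6 + 2*(((2 + 12) + Z) - 360) = -6 + 2*((14 + Z) - 360) = -6 + 2*(-346 + Z) = -6 + (-692 + 2*Z) = -698 + 2*Z)
(-2363 + o(-14))*(-1840 - 1211) = (-2363 + (-698 + 2*(-14)))*(-1840 - 1211) = (-2363 + (-698 - 28))*(-3051) = (-2363 - 726)*(-3051) = -3089*(-3051) = 9424539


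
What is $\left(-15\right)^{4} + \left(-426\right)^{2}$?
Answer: $232101$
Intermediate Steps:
$\left(-15\right)^{4} + \left(-426\right)^{2} = 50625 + 181476 = 232101$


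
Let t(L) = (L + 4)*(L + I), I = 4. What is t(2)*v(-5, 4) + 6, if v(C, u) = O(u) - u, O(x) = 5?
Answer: 42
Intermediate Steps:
v(C, u) = 5 - u
t(L) = (4 + L)**2 (t(L) = (L + 4)*(L + 4) = (4 + L)*(4 + L) = (4 + L)**2)
t(2)*v(-5, 4) + 6 = (16 + 2**2 + 8*2)*(5 - 1*4) + 6 = (16 + 4 + 16)*(5 - 4) + 6 = 36*1 + 6 = 36 + 6 = 42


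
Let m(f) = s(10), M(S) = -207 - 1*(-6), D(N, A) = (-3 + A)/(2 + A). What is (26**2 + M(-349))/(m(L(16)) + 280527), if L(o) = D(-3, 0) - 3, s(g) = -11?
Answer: 25/14764 ≈ 0.0016933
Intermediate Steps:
D(N, A) = (-3 + A)/(2 + A)
M(S) = -201 (M(S) = -207 + 6 = -201)
L(o) = -9/2 (L(o) = (-3 + 0)/(2 + 0) - 3 = -3/2 - 3 = -9/2)
m(f) = -11
(26**2 + M(-349))/(m(L(16)) + 280527) = (26**2 - 201)/(-11 + 280527) = (676 - 201)/280516 = 475*(1/280516) = 25/14764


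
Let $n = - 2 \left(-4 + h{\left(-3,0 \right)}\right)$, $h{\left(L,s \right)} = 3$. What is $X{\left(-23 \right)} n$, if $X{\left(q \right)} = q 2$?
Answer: $-92$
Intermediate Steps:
$X{\left(q \right)} = 2 q$
$n = 2$ ($n = - 2 \left(-4 + 3\right) = \left(-2\right) \left(-1\right) = 2$)
$X{\left(-23 \right)} n = 2 \left(-23\right) 2 = \left(-46\right) 2 = -92$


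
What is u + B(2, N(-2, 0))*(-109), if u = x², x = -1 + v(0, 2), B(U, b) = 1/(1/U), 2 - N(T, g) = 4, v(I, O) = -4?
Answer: -193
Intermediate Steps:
N(T, g) = -2 (N(T, g) = 2 - 1*4 = 2 - 4 = -2)
B(U, b) = U
x = -5 (x = -1 - 4 = -5)
u = 25 (u = (-5)² = 25)
u + B(2, N(-2, 0))*(-109) = 25 + 2*(-109) = 25 - 218 = -193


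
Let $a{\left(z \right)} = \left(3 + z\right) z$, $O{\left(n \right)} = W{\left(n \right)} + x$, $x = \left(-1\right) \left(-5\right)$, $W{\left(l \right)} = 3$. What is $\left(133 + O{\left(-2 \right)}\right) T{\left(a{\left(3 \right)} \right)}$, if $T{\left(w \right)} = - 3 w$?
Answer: $-7614$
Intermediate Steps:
$x = 5$
$O{\left(n \right)} = 8$ ($O{\left(n \right)} = 3 + 5 = 8$)
$a{\left(z \right)} = z \left(3 + z\right)$
$\left(133 + O{\left(-2 \right)}\right) T{\left(a{\left(3 \right)} \right)} = \left(133 + 8\right) \left(- 3 \cdot 3 \left(3 + 3\right)\right) = 141 \left(- 3 \cdot 3 \cdot 6\right) = 141 \left(\left(-3\right) 18\right) = 141 \left(-54\right) = -7614$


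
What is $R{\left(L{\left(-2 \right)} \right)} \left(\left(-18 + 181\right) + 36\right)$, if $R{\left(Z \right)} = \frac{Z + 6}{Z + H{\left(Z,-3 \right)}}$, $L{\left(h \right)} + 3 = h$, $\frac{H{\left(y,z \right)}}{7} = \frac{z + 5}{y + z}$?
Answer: $- \frac{796}{27} \approx -29.481$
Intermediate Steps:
$H{\left(y,z \right)} = \frac{7 \left(5 + z\right)}{y + z}$ ($H{\left(y,z \right)} = 7 \frac{z + 5}{y + z} = 7 \frac{5 + z}{y + z} = \frac{7 \left(5 + z\right)}{y + z}$)
$L{\left(h \right)} = -3 + h$
$R{\left(Z \right)} = \frac{6 + Z}{Z + \frac{14}{-3 + Z}}$ ($R{\left(Z \right)} = \frac{Z + 6}{Z + \frac{7 \left(5 - 3\right)}{Z - 3}} = \frac{6 + Z}{Z + 7 \frac{1}{-3 + Z} 2} = \frac{6 + Z}{Z + \frac{14}{-3 + Z}}$)
$R{\left(L{\left(-2 \right)} \right)} \left(\left(-18 + 181\right) + 36\right) = \frac{\left(-3 - 5\right) \left(6 - 5\right)}{14 + \left(-3 - 2\right) \left(-3 - 5\right)} \left(\left(-18 + 181\right) + 36\right) = \frac{\left(-3 - 5\right) \left(6 - 5\right)}{14 - 5 \left(-3 - 5\right)} \left(163 + 36\right) = \frac{1}{14 - -40} \left(-8\right) 1 \cdot 199 = \frac{1}{14 + 40} \left(-8\right) 1 \cdot 199 = \frac{1}{54} \left(-8\right) 1 \cdot 199 = \left(- \frac{4}{27}\right) 199 = - \frac{796}{27}$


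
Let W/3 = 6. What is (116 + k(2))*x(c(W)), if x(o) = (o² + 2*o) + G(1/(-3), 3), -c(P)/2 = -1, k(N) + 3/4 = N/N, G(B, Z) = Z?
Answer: 5115/4 ≈ 1278.8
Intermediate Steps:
W = 18 (W = 3*6 = 18)
k(N) = ¼ (k(N) = -¾ + N/N = -¾ + 1 = ¼)
c(P) = 2 (c(P) = -2*(-1) = 2)
x(o) = 3 + o² + 2*o (x(o) = (o² + 2*o) + 3 = 3 + o² + 2*o)
(116 + k(2))*x(c(W)) = (116 + ¼)*(3 + 2² + 2*2) = 465*(3 + 4 + 4)/4 = (465/4)*11 = 5115/4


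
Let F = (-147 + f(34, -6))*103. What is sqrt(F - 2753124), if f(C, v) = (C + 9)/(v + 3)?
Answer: 14*I*sqrt(127182)/3 ≈ 1664.3*I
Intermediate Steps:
f(C, v) = (9 + C)/(3 + v)
F = -49852/3 (F = (-147 + (9 + 34)/(3 - 6))*103 = (-147 + 43/(-3))*103 = (-147 - 1/3*43)*103 = (-147 - 43/3)*103 = -484/3*103 = -49852/3 ≈ -16617.)
sqrt(F - 2753124) = sqrt(-49852/3 - 2753124) = sqrt(-8309224/3) = 14*I*sqrt(127182)/3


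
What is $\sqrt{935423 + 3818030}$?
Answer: $\sqrt{4753453} \approx 2180.2$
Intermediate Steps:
$\sqrt{935423 + 3818030} = \sqrt{4753453}$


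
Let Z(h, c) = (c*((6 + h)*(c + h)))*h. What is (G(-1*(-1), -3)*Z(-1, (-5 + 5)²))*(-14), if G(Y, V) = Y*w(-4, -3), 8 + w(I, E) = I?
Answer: 0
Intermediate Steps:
w(I, E) = -8 + I
G(Y, V) = -12*Y (G(Y, V) = Y*(-8 - 4) = Y*(-12) = -12*Y)
Z(h, c) = c*h*(6 + h)*(c + h) (Z(h, c) = (c*(6 + h)*(c + h))*h = c*h*(6 + h)*(c + h))
(G(-1*(-1), -3)*Z(-1, (-5 + 5)²))*(-14) = ((-(-12)*(-1))*((-5 + 5)²*(-1)*((-1)² + 6*(-5 + 5)² + 6*(-1) + (-5 + 5)²*(-1))))*(-14) = ((-12*1)*(0²*(-1)*(1 + 6*0² - 6 + 0²*(-1))))*(-14) = -0*(-1)*(1 + 6*0 - 6 + 0*(-1))*(-14) = -0*(-1)*(1 + 0 - 6 + 0)*(-14) = -0*(-1)*(-5)*(-14) = -12*0*(-14) = 0*(-14) = 0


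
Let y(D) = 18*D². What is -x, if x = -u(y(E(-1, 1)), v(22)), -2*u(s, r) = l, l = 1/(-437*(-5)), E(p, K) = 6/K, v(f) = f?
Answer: -1/4370 ≈ -0.00022883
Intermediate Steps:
l = 1/2185 ≈ 0.00045767
u(s, r) = -1/4370 (u(s, r) = -½*1/2185 = -1/4370)
x = 1/4370 (x = -1*(-1/4370) = 1/4370 ≈ 0.00022883)
-x = -1*1/4370 = -1/4370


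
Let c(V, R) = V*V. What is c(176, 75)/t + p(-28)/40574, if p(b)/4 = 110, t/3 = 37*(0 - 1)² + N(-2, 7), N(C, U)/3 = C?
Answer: 628430572/1886691 ≈ 333.09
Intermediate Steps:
N(C, U) = 3*C
c(V, R) = V²
t = 93 (t = 3*(37*(0 - 1)² + 3*(-2)) = 3*(37*(-1)² - 6) = 3*(37*1 - 6) = 3*(37 - 6) = 3*31 = 93)
p(b) = 440 (p(b) = 4*110 = 440)
c(176, 75)/t + p(-28)/40574 = 176²/93 + 440/40574 = 30976*(1/93) + 440*(1/40574) = 30976/93 + 220/20287 = 628430572/1886691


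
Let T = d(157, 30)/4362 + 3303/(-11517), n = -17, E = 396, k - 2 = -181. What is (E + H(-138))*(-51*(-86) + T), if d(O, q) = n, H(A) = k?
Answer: 15936881737091/16745718 ≈ 9.5170e+5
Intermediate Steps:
k = -179 (k = 2 - 181 = -179)
H(A) = -179
d(O, q) = -17
T = -4867825/16745718 (T = -17/4362 + 3303/(-11517) = -17*1/4362 + 3303*(-1/11517) = -17/4362 - 1101/3839 = -4867825/16745718 ≈ -0.29069)
(E + H(-138))*(-51*(-86) + T) = (396 - 179)*(-51*(-86) - 4867825/16745718) = 217*(4386 - 4867825/16745718) = 217*(73441851323/16745718) = 15936881737091/16745718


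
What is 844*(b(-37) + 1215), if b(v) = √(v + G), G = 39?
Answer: 1025460 + 844*√2 ≈ 1.0267e+6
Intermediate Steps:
b(v) = √(39 + v) (b(v) = √(v + 39) = √(39 + v))
844*(b(-37) + 1215) = 844*(√(39 - 37) + 1215) = 844*(√2 + 1215) = 844*(1215 + √2) = 1025460 + 844*√2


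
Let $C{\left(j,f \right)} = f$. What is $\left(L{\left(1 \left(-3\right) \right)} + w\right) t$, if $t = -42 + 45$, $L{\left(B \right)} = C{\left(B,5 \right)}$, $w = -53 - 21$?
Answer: $-207$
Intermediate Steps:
$w = -74$ ($w = -53 - 21 = -74$)
$L{\left(B \right)} = 5$
$t = 3$
$\left(L{\left(1 \left(-3\right) \right)} + w\right) t = \left(5 - 74\right) 3 = \left(-69\right) 3 = -207$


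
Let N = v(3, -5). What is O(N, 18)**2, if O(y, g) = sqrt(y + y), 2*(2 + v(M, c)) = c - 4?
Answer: -13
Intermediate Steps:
v(M, c) = -4 + c/2 (v(M, c) = -2 + (c - 4)/2 = -2 + (-4 + c)/2 = -2 + (-2 + c/2) = -4 + c/2)
N = -13/2 (N = -4 + (1/2)*(-5) = -4 - 5/2 = -13/2 ≈ -6.5000)
O(y, g) = sqrt(2)*sqrt(y) (O(y, g) = sqrt(2*y) = sqrt(2)*sqrt(y))
O(N, 18)**2 = (sqrt(2)*sqrt(-13/2))**2 = (sqrt(2)*(I*sqrt(26)/2))**2 = (I*sqrt(13))**2 = -13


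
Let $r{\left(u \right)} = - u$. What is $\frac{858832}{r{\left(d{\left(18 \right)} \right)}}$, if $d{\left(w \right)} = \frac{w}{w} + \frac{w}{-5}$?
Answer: $330320$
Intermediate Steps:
$d{\left(w \right)} = 1 - \frac{w}{5}$ ($d{\left(w \right)} = 1 + w \left(- \frac{1}{5}\right) = 1 - \frac{w}{5}$)
$\frac{858832}{r{\left(d{\left(18 \right)} \right)}} = \frac{858832}{\left(-1\right) \left(1 - \frac{18}{5}\right)} = \frac{858832}{\left(-1\right) \left(- \frac{13}{5}\right)} = \frac{858832}{\frac{13}{5}} = 858832 \cdot \frac{5}{13} = 330320$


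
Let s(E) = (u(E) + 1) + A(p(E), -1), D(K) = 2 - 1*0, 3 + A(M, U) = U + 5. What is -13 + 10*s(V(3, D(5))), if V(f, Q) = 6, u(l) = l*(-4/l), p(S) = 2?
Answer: -33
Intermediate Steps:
u(l) = -4
A(M, U) = 2 + U (A(M, U) = -3 + (U + 5) = -3 + (5 + U) = 2 + U)
D(K) = 2 (D(K) = 2 + 0 = 2)
s(E) = -2 (s(E) = (-4 + 1) + (2 - 1) = -3 + 1 = -2)
-13 + 10*s(V(3, D(5))) = -13 + 10*(-2) = -13 - 20 = -33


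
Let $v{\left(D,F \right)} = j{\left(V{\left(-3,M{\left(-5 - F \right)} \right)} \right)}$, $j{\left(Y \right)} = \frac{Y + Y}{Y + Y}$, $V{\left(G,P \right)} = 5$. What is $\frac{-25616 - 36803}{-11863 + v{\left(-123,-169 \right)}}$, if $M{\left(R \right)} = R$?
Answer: $\frac{62419}{11862} \approx 5.2621$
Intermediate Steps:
$j{\left(Y \right)} = 1$ ($j{\left(Y \right)} = \frac{2 Y}{2 Y} = 2 Y \frac{1}{2 Y} = 1$)
$v{\left(D,F \right)} = 1$
$\frac{-25616 - 36803}{-11863 + v{\left(-123,-169 \right)}} = \frac{-25616 - 36803}{-11863 + 1} = - \frac{62419}{-11862} = \left(-62419\right) \left(- \frac{1}{11862}\right) = \frac{62419}{11862}$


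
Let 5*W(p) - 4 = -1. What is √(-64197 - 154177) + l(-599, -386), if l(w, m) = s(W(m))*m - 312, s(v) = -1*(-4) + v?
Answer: -10438/5 + I*√218374 ≈ -2087.6 + 467.31*I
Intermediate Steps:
W(p) = ⅗ (W(p) = ⅘ + (⅕)*(-1) = ⅘ - ⅕ = ⅗)
s(v) = 4 + v
l(w, m) = -312 + 23*m/5 (l(w, m) = (4 + ⅗)*m - 312 = 23*m/5 - 312 = -312 + 23*m/5)
√(-64197 - 154177) + l(-599, -386) = √(-64197 - 154177) + (-312 + (23/5)*(-386)) = √(-218374) + (-312 - 8878/5) = I*√218374 - 10438/5 = -10438/5 + I*√218374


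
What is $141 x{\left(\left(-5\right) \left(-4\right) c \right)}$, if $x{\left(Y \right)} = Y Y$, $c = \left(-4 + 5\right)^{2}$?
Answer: $56400$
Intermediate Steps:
$c = 1$ ($c = 1^{2} = 1$)
$x{\left(Y \right)} = Y^{2}$
$141 x{\left(\left(-5\right) \left(-4\right) c \right)} = 141 \left(\left(-5\right) \left(-4\right) 1\right)^{2} = 141 \left(20 \cdot 1\right)^{2} = 141 \cdot 20^{2} = 141 \cdot 400 = 56400$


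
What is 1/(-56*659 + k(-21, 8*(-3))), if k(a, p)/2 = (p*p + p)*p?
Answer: -1/63400 ≈ -1.5773e-5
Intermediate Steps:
k(a, p) = 2*p*(p + p²) (k(a, p) = 2*((p*p + p)*p) = 2*((p² + p)*p) = 2*((p + p²)*p) = 2*(p*(p + p²)) = 2*p*(p + p²))
1/(-56*659 + k(-21, 8*(-3))) = 1/(-56*659 + 2*(8*(-3))²*(1 + 8*(-3))) = 1/(-36904 + 2*(-24)²*(1 - 24)) = 1/(-36904 + 2*576*(-23)) = 1/(-36904 - 26496) = 1/(-63400) = -1/63400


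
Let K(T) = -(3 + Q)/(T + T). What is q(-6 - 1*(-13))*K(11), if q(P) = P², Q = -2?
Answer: -49/22 ≈ -2.2273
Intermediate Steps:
K(T) = -1/(2*T) (K(T) = -(3 - 2)/(T + T) = -1/(2*T))
q(-6 - 1*(-13))*K(11) = (-6 - 1*(-13))²*(-½/11) = (-6 + 13)²*(-½*1/11) = 7²*(-1/22) = 49*(-1/22) = -49/22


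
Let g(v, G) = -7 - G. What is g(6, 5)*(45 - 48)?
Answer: 36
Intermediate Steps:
g(6, 5)*(45 - 48) = (-7 - 1*5)*(45 - 48) = (-7 - 5)*(-3) = -12*(-3) = 36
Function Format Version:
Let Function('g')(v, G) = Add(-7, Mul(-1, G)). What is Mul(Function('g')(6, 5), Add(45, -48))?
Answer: 36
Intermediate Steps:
Mul(Function('g')(6, 5), Add(45, -48)) = Mul(Add(-7, Mul(-1, 5)), Add(45, -48)) = Mul(Add(-7, -5), -3) = Mul(-12, -3) = 36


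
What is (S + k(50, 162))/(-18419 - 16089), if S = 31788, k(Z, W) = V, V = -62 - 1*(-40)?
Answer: -15883/17254 ≈ -0.92054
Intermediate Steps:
V = -22 (V = -62 + 40 = -22)
k(Z, W) = -22
(S + k(50, 162))/(-18419 - 16089) = (31788 - 22)/(-18419 - 16089) = 31766/(-34508) = 31766*(-1/34508) = -15883/17254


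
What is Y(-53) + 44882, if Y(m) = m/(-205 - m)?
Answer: 6822117/152 ≈ 44882.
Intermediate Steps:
Y(-53) + 44882 = -1*(-53)/(205 - 53) + 44882 = -1*(-53)/152 + 44882 = -1*(-53)*1/152 + 44882 = 53/152 + 44882 = 6822117/152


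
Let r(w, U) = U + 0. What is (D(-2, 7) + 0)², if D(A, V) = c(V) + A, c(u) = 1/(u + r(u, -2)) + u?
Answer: 676/25 ≈ 27.040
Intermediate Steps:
r(w, U) = U
c(u) = u + 1/(-2 + u) (c(u) = 1/(u - 2) + u = 1/(-2 + u) + u = u + 1/(-2 + u))
D(A, V) = A + (1 + V² - 2*V)/(-2 + V) (D(A, V) = (1 + V² - 2*V)/(-2 + V) + A = A + (1 + V² - 2*V)/(-2 + V))
(D(-2, 7) + 0)² = ((1 + 7² - 2*7 - 2*(-2 + 7))/(-2 + 7) + 0)² = ((1 + 49 - 14 - 2*5)/5 + 0)² = ((1 + 49 - 14 - 10)/5 + 0)² = ((⅕)*26 + 0)² = (26/5 + 0)² = (26/5)² = 676/25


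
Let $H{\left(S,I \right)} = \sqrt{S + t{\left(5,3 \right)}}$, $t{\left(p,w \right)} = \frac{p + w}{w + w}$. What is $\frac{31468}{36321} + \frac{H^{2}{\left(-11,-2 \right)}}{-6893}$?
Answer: $\frac{72420009}{83453551} \approx 0.86779$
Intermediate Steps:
$t{\left(p,w \right)} = \frac{p + w}{2 w}$
$H{\left(S,I \right)} = \sqrt{\frac{4}{3} + S}$ ($H{\left(S,I \right)} = \sqrt{S + \frac{5 + 3}{2 \cdot 3}} = \sqrt{S + \frac{1}{2} \cdot \frac{1}{3} \cdot 8} = \sqrt{S + \frac{4}{3}} = \sqrt{\frac{4}{3} + S}$)
$\frac{31468}{36321} + \frac{H^{2}{\left(-11,-2 \right)}}{-6893} = \frac{31468}{36321} + \frac{\left(\frac{\sqrt{12 + 9 \left(-11\right)}}{3}\right)^{2}}{-6893} = 31468 \cdot \frac{1}{36321} + \left(\frac{\sqrt{12 - 99}}{3}\right)^{2} \left(- \frac{1}{6893}\right) = \frac{31468}{36321} + \left(\frac{\sqrt{-87}}{3}\right)^{2} \left(- \frac{1}{6893}\right) = \frac{31468}{36321} + \left(\frac{i \sqrt{87}}{3}\right)^{2} \left(- \frac{1}{6893}\right) = \frac{31468}{36321} - - \frac{29}{20679} = \frac{31468}{36321} + \frac{29}{20679} = \frac{72420009}{83453551}$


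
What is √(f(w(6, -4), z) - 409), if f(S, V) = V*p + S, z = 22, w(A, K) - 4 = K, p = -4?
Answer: I*√497 ≈ 22.293*I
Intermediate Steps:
w(A, K) = 4 + K
f(S, V) = S - 4*V (f(S, V) = V*(-4) + S = -4*V + S = S - 4*V)
√(f(w(6, -4), z) - 409) = √(((4 - 4) - 4*22) - 409) = √((0 - 88) - 409) = √(-88 - 409) = √(-497) = I*√497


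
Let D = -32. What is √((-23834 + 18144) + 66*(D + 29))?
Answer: 16*I*√23 ≈ 76.733*I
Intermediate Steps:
√((-23834 + 18144) + 66*(D + 29)) = √((-23834 + 18144) + 66*(-32 + 29)) = √(-5690 + 66*(-3)) = √(-5690 - 198) = √(-5888) = 16*I*√23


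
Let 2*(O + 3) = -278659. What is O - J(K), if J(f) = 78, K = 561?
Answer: -278821/2 ≈ -1.3941e+5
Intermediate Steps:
O = -278665/2 (O = -3 + (½)*(-278659) = -3 - 278659/2 = -278665/2 ≈ -1.3933e+5)
O - J(K) = -278665/2 - 1*78 = -278665/2 - 78 = -278821/2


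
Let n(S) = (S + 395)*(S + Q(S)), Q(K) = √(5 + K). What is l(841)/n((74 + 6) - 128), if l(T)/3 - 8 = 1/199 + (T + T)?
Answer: -48428784/162067391 - 1008933*I*√43/162067391 ≈ -0.29882 - 0.040823*I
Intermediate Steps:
l(T) = 4779/199 + 6*T (l(T) = 24 + 3*(1/199 + (T + T)) = 24 + 3*(1/199 + 2*T) = 24 + (3/199 + 6*T) = 4779/199 + 6*T)
n(S) = (395 + S)*(S + √(5 + S)) (n(S) = (S + 395)*(S + √(5 + S)) = (395 + S)*(S + √(5 + S)))
l(841)/n((74 + 6) - 128) = (4779/199 + 6*841)/(((74 + 6) - 128)² + 395*((74 + 6) - 128) + 395*√(5 + ((74 + 6) - 128)) + ((74 + 6) - 128)*√(5 + ((74 + 6) - 128))) = (4779/199 + 5046)/((80 - 128)² + 395*(80 - 128) + 395*√(5 + (80 - 128)) + (80 - 128)*√(5 + (80 - 128))) = 1008933/(199*((-48)² + 395*(-48) + 395*√(5 - 48) - 48*√(5 - 48))) = 1008933/(199*(2304 - 18960 + 395*√(-43) - 48*I*√43)) = 1008933/(199*(2304 - 18960 + 395*(I*√43) - 48*I*√43)) = 1008933/(199*(2304 - 18960 + 395*I*√43 - 48*I*√43)) = 1008933/(199*(-16656 + 347*I*√43))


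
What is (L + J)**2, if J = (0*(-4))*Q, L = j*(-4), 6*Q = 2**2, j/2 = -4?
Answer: 1024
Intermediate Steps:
j = -8 (j = 2*(-4) = -8)
Q = 2/3 (Q = (1/6)*2**2 = (1/6)*4 = 2/3 ≈ 0.66667)
L = 32 (L = -8*(-4) = 32)
J = 0 (J = (0*(-4))*(2/3) = 0*(2/3) = 0)
(L + J)**2 = (32 + 0)**2 = 32**2 = 1024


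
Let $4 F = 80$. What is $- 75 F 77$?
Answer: $-115500$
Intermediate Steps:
$F = 20$ ($F = \frac{1}{4} \cdot 80 = 20$)
$- 75 F 77 = \left(-75\right) 20 \cdot 77 = \left(-1500\right) 77 = -115500$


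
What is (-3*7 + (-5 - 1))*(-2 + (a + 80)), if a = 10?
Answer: -2376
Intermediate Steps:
(-3*7 + (-5 - 1))*(-2 + (a + 80)) = (-3*7 + (-5 - 1))*(-2 + (10 + 80)) = (-21 - 6)*(-2 + 90) = -27*88 = -2376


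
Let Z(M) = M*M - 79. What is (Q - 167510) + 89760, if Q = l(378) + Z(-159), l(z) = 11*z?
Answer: -48390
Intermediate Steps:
Z(M) = -79 + M² (Z(M) = M² - 79 = -79 + M²)
Q = 29360 (Q = 11*378 + (-79 + (-159)²) = 4158 + (-79 + 25281) = 4158 + 25202 = 29360)
(Q - 167510) + 89760 = (29360 - 167510) + 89760 = -138150 + 89760 = -48390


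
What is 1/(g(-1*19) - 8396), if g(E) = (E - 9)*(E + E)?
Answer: -1/7332 ≈ -0.00013639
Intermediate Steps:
g(E) = 2*E*(-9 + E) (g(E) = (-9 + E)*(2*E) = 2*E*(-9 + E))
1/(g(-1*19) - 8396) = 1/(2*(-1*19)*(-9 - 1*19) - 8396) = 1/(2*(-19)*(-9 - 19) - 8396) = 1/(2*(-19)*(-28) - 8396) = 1/(1064 - 8396) = 1/(-7332) = -1/7332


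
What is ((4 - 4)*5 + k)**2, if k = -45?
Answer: 2025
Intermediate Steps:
((4 - 4)*5 + k)**2 = ((4 - 4)*5 - 45)**2 = (0*5 - 45)**2 = (0 - 45)**2 = (-45)**2 = 2025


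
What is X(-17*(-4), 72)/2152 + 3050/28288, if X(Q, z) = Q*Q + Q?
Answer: 8705681/3804736 ≈ 2.2881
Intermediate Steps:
X(Q, z) = Q + Q² (X(Q, z) = Q² + Q = Q + Q²)
X(-17*(-4), 72)/2152 + 3050/28288 = ((-17*(-4))*(1 - 17*(-4)))/2152 + 3050/28288 = (68*(1 + 68))*(1/2152) + 3050*(1/28288) = (68*69)*(1/2152) + 1525/14144 = 4692*(1/2152) + 1525/14144 = 1173/538 + 1525/14144 = 8705681/3804736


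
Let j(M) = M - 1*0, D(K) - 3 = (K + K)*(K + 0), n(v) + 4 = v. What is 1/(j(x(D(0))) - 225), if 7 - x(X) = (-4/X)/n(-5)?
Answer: -27/5890 ≈ -0.0045840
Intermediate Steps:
n(v) = -4 + v
D(K) = 3 + 2*K² (D(K) = 3 + (K + K)*(K + 0) = 3 + (2*K)*K = 3 + 2*K²)
x(X) = 7 - 4/(9*X) (x(X) = 7 - (-4/X)/(-4 - 5) = 7 - (-4/X)/(-9) = 7 - (-4/X)*(-1)/9 = 7 - 4/(9*X))
j(M) = M (j(M) = M + 0 = M)
1/(j(x(D(0))) - 225) = 1/((7 - 4/(9*(3 + 2*0²))) - 225) = 1/((7 - 4/(9*(3 + 2*0))) - 225) = 1/((7 - 4/(9*(3 + 0))) - 225) = 1/((7 - 4/9/3) - 225) = 1/((7 - 4/9*⅓) - 225) = 1/((7 - 4/27) - 225) = 1/(185/27 - 225) = 1/(-5890/27) = -27/5890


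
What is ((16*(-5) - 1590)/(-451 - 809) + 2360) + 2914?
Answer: 664691/126 ≈ 5275.3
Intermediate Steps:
((16*(-5) - 1590)/(-451 - 809) + 2360) + 2914 = ((-80 - 1590)/(-1260) + 2360) + 2914 = (-1670*(-1/1260) + 2360) + 2914 = (167/126 + 2360) + 2914 = 297527/126 + 2914 = 664691/126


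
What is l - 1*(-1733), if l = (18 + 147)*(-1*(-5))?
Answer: 2558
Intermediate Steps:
l = 825 (l = 165*5 = 825)
l - 1*(-1733) = 825 - 1*(-1733) = 825 + 1733 = 2558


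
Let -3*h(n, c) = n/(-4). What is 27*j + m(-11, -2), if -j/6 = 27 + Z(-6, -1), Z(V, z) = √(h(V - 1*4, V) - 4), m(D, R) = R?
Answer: -4376 - 27*I*√174 ≈ -4376.0 - 356.15*I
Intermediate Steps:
h(n, c) = n/12 (h(n, c) = -n/(3*(-4)) = -n*(-1)/(3*4) = -(-1)*n/12 = n/12)
Z(V, z) = √(-13/3 + V/12) (Z(V, z) = √((V - 1*4)/12 - 4) = √((V - 4)/12 - 4) = √((-4 + V)/12 - 4) = √((-⅓ + V/12) - 4) = √(-13/3 + V/12))
j = -162 - I*√174 (j = -6*(27 + √(-156 + 3*(-6))/6) = -6*(27 + √(-156 - 18)/6) = -6*(27 + √(-174)/6) = -6*(27 + (I*√174)/6) = -6*(27 + I*√174/6) = -162 - I*√174 ≈ -162.0 - 13.191*I)
27*j + m(-11, -2) = 27*(-162 - I*√174) - 2 = (-4374 - 27*I*√174) - 2 = -4376 - 27*I*√174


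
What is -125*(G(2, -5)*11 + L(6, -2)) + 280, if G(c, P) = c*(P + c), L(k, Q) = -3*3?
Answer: 9655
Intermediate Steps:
L(k, Q) = -9
-125*(G(2, -5)*11 + L(6, -2)) + 280 = -125*((2*(-5 + 2))*11 - 9) + 280 = -125*((2*(-3))*11 - 9) + 280 = -125*(-6*11 - 9) + 280 = -125*(-66 - 9) + 280 = -125*(-75) + 280 = 9375 + 280 = 9655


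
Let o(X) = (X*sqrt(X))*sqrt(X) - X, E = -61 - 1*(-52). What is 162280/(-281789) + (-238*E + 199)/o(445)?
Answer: -31403614351/55675870620 ≈ -0.56404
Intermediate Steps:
E = -9 (E = -61 + 52 = -9)
o(X) = X**2 - X (o(X) = X**(3/2)*sqrt(X) - X = X**2 - X)
162280/(-281789) + (-238*E + 199)/o(445) = 162280/(-281789) + (-238*(-9) + 199)/((445*(-1 + 445))) = 162280*(-1/281789) + (2142 + 199)/((445*444)) = -162280/281789 + 2341/197580 = -31403614351/55675870620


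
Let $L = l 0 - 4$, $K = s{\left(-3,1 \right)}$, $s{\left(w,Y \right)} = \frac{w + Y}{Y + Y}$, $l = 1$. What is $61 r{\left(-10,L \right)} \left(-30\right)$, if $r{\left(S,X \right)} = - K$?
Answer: $-1830$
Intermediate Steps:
$s{\left(w,Y \right)} = \frac{Y + w}{2 Y}$
$K = -1$ ($K = \frac{1 - 3}{2 \cdot 1} = \frac{1}{2} \cdot 1 \left(-2\right) = -1$)
$L = -4$ ($L = 1 \cdot 0 - 4 = 0 - 4 = -4$)
$r{\left(S,X \right)} = 1$ ($r{\left(S,X \right)} = \left(-1\right) \left(-1\right) = 1$)
$61 r{\left(-10,L \right)} \left(-30\right) = 61 \cdot 1 \left(-30\right) = 61 \left(-30\right) = -1830$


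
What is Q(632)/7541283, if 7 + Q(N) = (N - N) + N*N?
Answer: 133139/2513761 ≈ 0.052964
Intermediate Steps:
Q(N) = -7 + N**2 (Q(N) = -7 + ((N - N) + N*N) = -7 + (0 + N**2) = -7 + N**2)
Q(632)/7541283 = (-7 + 632**2)/7541283 = (-7 + 399424)*(1/7541283) = 399417*(1/7541283) = 133139/2513761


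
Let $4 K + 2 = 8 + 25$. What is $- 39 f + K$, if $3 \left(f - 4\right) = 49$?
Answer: $- \frac{3141}{4} \approx -785.25$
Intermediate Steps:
$f = \frac{61}{3}$ ($f = 4 + \frac{1}{3} \cdot 49 = 4 + \frac{49}{3} = \frac{61}{3} \approx 20.333$)
$K = \frac{31}{4}$ ($K = - \frac{1}{2} + \frac{8 + 25}{4} = - \frac{1}{2} + \frac{1}{4} \cdot 33 = - \frac{1}{2} + \frac{33}{4} = \frac{31}{4} \approx 7.75$)
$- 39 f + K = \left(-39\right) \frac{61}{3} + \frac{31}{4} = -793 + \frac{31}{4} = - \frac{3141}{4}$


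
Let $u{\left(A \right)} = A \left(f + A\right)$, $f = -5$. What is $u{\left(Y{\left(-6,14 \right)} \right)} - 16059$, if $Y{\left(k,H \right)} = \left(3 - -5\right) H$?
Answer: $-4075$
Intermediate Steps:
$Y{\left(k,H \right)} = 8 H$ ($Y{\left(k,H \right)} = \left(3 + 5\right) H = 8 H$)
$u{\left(A \right)} = A \left(-5 + A\right)$
$u{\left(Y{\left(-6,14 \right)} \right)} - 16059 = 8 \cdot 14 \left(-5 + 8 \cdot 14\right) - 16059 = 112 \left(-5 + 112\right) - 16059 = 112 \cdot 107 - 16059 = 11984 - 16059 = -4075$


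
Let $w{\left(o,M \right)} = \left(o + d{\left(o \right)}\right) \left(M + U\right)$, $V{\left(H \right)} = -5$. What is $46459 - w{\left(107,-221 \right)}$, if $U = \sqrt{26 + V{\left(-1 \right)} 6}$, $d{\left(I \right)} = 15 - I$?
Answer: $49774 - 30 i \approx 49774.0 - 30.0 i$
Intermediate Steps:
$U = 2 i$ ($U = \sqrt{26 - 30} = \sqrt{-4} = 2 i \approx 2.0 i$)
$w{\left(o,M \right)} = 15 M + 30 i$ ($w{\left(o,M \right)} = \left(o - \left(-15 + o\right)\right) \left(M + 2 i\right) = 15 \left(M + 2 i\right) = 15 M + 30 i$)
$46459 - w{\left(107,-221 \right)} = 46459 - \left(15 \left(-221\right) + 30 i\right) = 46459 - \left(-3315 + 30 i\right) = 46459 + \left(3315 - 30 i\right) = 49774 - 30 i$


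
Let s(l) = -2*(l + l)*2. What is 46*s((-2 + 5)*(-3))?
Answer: 3312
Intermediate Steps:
s(l) = -8*l (s(l) = -4*l*2 = -8*l)
46*s((-2 + 5)*(-3)) = 46*(-8*(-2 + 5)*(-3)) = 46*(-24*(-3)) = 46*(-8*(-9)) = 46*72 = 3312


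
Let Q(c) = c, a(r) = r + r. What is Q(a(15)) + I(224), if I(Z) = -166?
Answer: -136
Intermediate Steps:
a(r) = 2*r
Q(a(15)) + I(224) = 2*15 - 166 = 30 - 166 = -136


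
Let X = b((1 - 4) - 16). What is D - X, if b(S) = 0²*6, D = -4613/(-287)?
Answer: 659/41 ≈ 16.073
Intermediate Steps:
D = 659/41 (D = -4613*(-1/287) = 659/41 ≈ 16.073)
b(S) = 0 (b(S) = 0*6 = 0)
X = 0
D - X = 659/41 - 1*0 = 659/41 + 0 = 659/41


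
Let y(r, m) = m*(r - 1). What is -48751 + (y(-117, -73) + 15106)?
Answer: -25031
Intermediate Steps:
y(r, m) = m*(-1 + r)
-48751 + (y(-117, -73) + 15106) = -48751 + (-73*(-1 - 117) + 15106) = -48751 + (-73*(-118) + 15106) = -48751 + (8614 + 15106) = -48751 + 23720 = -25031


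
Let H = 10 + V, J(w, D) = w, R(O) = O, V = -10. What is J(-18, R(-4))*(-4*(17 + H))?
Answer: 1224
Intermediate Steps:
H = 0 (H = 10 - 10 = 0)
J(-18, R(-4))*(-4*(17 + H)) = -(-72)*(17 + 0) = -(-72)*17 = -18*(-68) = 1224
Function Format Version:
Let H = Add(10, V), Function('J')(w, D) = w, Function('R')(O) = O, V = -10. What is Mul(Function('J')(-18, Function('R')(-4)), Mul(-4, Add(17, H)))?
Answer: 1224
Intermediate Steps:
H = 0 (H = Add(10, -10) = 0)
Mul(Function('J')(-18, Function('R')(-4)), Mul(-4, Add(17, H))) = Mul(-18, Mul(-4, Add(17, 0))) = Mul(-18, Mul(-4, 17)) = Mul(-18, -68) = 1224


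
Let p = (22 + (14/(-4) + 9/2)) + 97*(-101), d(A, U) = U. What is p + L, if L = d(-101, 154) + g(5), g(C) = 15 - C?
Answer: -9610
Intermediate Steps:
L = 164 (L = 154 + (15 - 1*5) = 154 + (15 - 5) = 154 + 10 = 164)
p = -9774 (p = (22 + (14*(-1/4) + 9*(1/2))) - 9797 = (22 + (-7/2 + 9/2)) - 9797 = (22 + 1) - 9797 = 23 - 9797 = -9774)
p + L = -9774 + 164 = -9610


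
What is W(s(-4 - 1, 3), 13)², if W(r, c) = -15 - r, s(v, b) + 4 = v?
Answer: 36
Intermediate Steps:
s(v, b) = -4 + v
W(s(-4 - 1, 3), 13)² = (-15 - (-4 + (-4 - 1)))² = (-15 - (-4 - 5))² = (-15 - 1*(-9))² = (-15 + 9)² = (-6)² = 36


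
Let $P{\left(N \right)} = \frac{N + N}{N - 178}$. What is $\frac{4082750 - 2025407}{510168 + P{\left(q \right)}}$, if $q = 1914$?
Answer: $\frac{297628954}{73804623} \approx 4.0327$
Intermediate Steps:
$P{\left(N \right)} = \frac{2 N}{-178 + N}$
$\frac{4082750 - 2025407}{510168 + P{\left(q \right)}} = \frac{4082750 - 2025407}{510168 + 2 \cdot 1914 \frac{1}{-178 + 1914}} = \frac{2057343}{510168 + 2 \cdot 1914 \cdot \frac{1}{1736}} = \frac{2057343}{510168 + \frac{957}{434}} = \frac{2057343}{\frac{221413869}{434}} = 2057343 \cdot \frac{434}{221413869} = \frac{297628954}{73804623}$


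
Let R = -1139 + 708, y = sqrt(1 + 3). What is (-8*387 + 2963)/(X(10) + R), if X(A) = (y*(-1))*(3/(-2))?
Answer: 133/428 ≈ 0.31075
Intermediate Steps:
y = 2 (y = sqrt(4) = 2)
X(A) = 3 (X(A) = (2*(-1))*(3/(-2)) = -6*(-1)/2 = -2*(-3/2) = 3)
R = -431
(-8*387 + 2963)/(X(10) + R) = (-8*387 + 2963)/(3 - 431) = (-3096 + 2963)/(-428) = -133*(-1/428) = 133/428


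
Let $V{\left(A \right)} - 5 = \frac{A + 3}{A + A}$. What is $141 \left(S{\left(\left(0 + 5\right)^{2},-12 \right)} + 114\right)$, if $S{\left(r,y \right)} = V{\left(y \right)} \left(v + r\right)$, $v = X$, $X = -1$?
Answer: $34263$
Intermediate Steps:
$v = -1$
$V{\left(A \right)} = 5 + \frac{3 + A}{2 A}$ ($V{\left(A \right)} = 5 + \frac{A + 3}{A + A} = 5 + \frac{3 + A}{2 A}$)
$S{\left(r,y \right)} = \frac{\left(-1 + r\right) \left(3 + 11 y\right)}{2 y}$ ($S{\left(r,y \right)} = \frac{3 + 11 y}{2 y} \left(-1 + r\right) = \frac{\left(-1 + r\right) \left(3 + 11 y\right)}{2 y}$)
$141 \left(S{\left(\left(0 + 5\right)^{2},-12 \right)} + 114\right) = 141 \left(\frac{\left(-1 + \left(0 + 5\right)^{2}\right) \left(3 + 11 \left(-12\right)\right)}{2 \left(-12\right)} + 114\right) = 141 \left(\frac{1}{2} \left(- \frac{1}{12}\right) \left(-1 + 5^{2}\right) \left(3 - 132\right) + 114\right) = 141 \left(\frac{1}{2} \left(- \frac{1}{12}\right) \left(-1 + 25\right) \left(-129\right) + 114\right) = 141 \left(\frac{1}{2} \left(- \frac{1}{12}\right) 24 \left(-129\right) + 114\right) = 141 \left(129 + 114\right) = 141 \cdot 243 = 34263$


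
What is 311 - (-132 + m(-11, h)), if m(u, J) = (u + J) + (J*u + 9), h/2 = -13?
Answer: 185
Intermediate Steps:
h = -26 (h = 2*(-13) = -26)
m(u, J) = 9 + J + u + J*u (m(u, J) = (J + u) + (9 + J*u) = 9 + J + u + J*u)
311 - (-132 + m(-11, h)) = 311 - (-132 + (9 - 26 - 11 - 26*(-11))) = 311 - (-132 + (9 - 26 - 11 + 286)) = 311 - (-132 + 258) = 311 - 1*126 = 311 - 126 = 185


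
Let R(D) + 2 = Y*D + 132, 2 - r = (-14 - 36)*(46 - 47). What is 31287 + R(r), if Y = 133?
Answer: 25033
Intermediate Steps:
r = -48 (r = 2 - (-14 - 36)*(46 - 47) = 2 - (-50)*(-1) = 2 - 1*50 = 2 - 50 = -48)
R(D) = 130 + 133*D (R(D) = -2 + (133*D + 132) = -2 + (132 + 133*D) = 130 + 133*D)
31287 + R(r) = 31287 + (130 + 133*(-48)) = 31287 + (130 - 6384) = 31287 - 6254 = 25033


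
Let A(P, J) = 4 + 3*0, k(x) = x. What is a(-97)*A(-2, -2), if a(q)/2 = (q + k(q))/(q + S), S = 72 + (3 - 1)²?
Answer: 1552/21 ≈ 73.905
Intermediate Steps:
A(P, J) = 4 (A(P, J) = 4 + 0 = 4)
S = 76 (S = 72 + 2² = 72 + 4 = 76)
a(q) = 4*q/(76 + q) (a(q) = 2*((q + q)/(q + 76)) = 2*((2*q)/(76 + q)) = 2*(2*q/(76 + q)) = 4*q/(76 + q))
a(-97)*A(-2, -2) = (4*(-97)/(76 - 97))*4 = (4*(-97)/(-21))*4 = (4*(-97)*(-1/21))*4 = (388/21)*4 = 1552/21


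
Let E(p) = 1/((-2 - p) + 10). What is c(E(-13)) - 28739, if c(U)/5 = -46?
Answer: -28969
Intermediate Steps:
E(p) = 1/(8 - p)
c(U) = -230 (c(U) = 5*(-46) = -230)
c(E(-13)) - 28739 = -230 - 28739 = -28969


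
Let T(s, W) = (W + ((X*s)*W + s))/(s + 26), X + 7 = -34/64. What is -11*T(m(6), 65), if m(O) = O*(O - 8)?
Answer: -521609/112 ≈ -4657.2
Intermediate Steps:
m(O) = O*(-8 + O)
X = -241/32 (X = -7 - 34/64 = -7 - 34*1/64 = -7 - 17/32 = -241/32 ≈ -7.5313)
T(s, W) = (W + s - 241*W*s/32)/(26 + s) (T(s, W) = (W + ((-241*s/32)*W + s))/(s + 26) = (W + (-241*W*s/32 + s))/(26 + s) = (W + (s - 241*W*s/32))/(26 + s) = (W + s - 241*W*s/32)/(26 + s))
-11*T(m(6), 65) = -11*(65 + 6*(-8 + 6) - 241/32*65*6*(-8 + 6))/(26 + 6*(-8 + 6)) = -11*(65 + 6*(-2) - 241/32*65*6*(-2))/(26 + 6*(-2)) = -11*(65 - 12 - 241/32*65*(-12))/(26 - 12) = -11*(65 - 12 + 46995/8)/14 = -11*47419/(14*8) = -11*47419/112 = -521609/112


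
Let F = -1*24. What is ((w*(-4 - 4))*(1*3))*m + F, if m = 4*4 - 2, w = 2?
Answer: -696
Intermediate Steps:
F = -24
m = 14 (m = 16 - 2 = 14)
((w*(-4 - 4))*(1*3))*m + F = ((2*(-4 - 4))*(1*3))*14 - 24 = ((2*(-8))*3)*14 - 24 = -16*3*14 - 24 = -48*14 - 24 = -672 - 24 = -696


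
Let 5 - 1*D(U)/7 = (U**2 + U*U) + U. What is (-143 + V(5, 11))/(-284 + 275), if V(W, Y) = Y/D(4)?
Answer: 31042/1953 ≈ 15.895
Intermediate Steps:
D(U) = 35 - 14*U**2 - 7*U (D(U) = 35 - 7*((U**2 + U*U) + U) = 35 - 7*((U**2 + U**2) + U) = 35 - 7*(2*U**2 + U) = 35 - 7*(U + 2*U**2) = 35 + (-14*U**2 - 7*U) = 35 - 14*U**2 - 7*U)
V(W, Y) = -Y/217 (V(W, Y) = Y/(35 - 14*4**2 - 7*4) = Y/(35 - 14*16 - 28) = Y/(35 - 224 - 28) = Y/(-217) = Y*(-1/217) = -Y/217)
(-143 + V(5, 11))/(-284 + 275) = (-143 - 1/217*11)/(-284 + 275) = (-143 - 11/217)/(-9) = -31042/217*(-1/9) = 31042/1953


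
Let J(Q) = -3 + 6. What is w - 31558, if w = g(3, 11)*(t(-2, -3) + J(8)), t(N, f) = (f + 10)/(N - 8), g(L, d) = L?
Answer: -315511/10 ≈ -31551.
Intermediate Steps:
t(N, f) = (10 + f)/(-8 + N)
J(Q) = 3
w = 69/10 (w = 3*((10 - 3)/(-8 - 2) + 3) = 3*(7/(-10) + 3) = 3*(-⅒*7 + 3) = 3*(-7/10 + 3) = 3*(23/10) = 69/10 ≈ 6.9000)
w - 31558 = 69/10 - 31558 = -315511/10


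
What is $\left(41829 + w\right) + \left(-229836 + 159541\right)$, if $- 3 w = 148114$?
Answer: $- \frac{233512}{3} \approx -77837.0$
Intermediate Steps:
$w = - \frac{148114}{3}$ ($w = \left(- \frac{1}{3}\right) 148114 = - \frac{148114}{3} \approx -49371.0$)
$\left(41829 + w\right) + \left(-229836 + 159541\right) = \left(41829 - \frac{148114}{3}\right) + \left(-229836 + 159541\right) = - \frac{22627}{3} - 70295 = - \frac{233512}{3}$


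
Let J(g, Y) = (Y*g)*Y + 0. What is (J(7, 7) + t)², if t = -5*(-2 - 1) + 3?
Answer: 130321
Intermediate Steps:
J(g, Y) = g*Y² (J(g, Y) = g*Y² + 0 = g*Y²)
t = 18 (t = -5*(-3) + 3 = 15 + 3 = 18)
(J(7, 7) + t)² = (7*7² + 18)² = (7*49 + 18)² = (343 + 18)² = 361² = 130321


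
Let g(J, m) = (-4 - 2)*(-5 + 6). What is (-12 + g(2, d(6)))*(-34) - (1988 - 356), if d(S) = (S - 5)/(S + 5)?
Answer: -1020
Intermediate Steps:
d(S) = (-5 + S)/(5 + S)
g(J, m) = -6 (g(J, m) = -6*1 = -6)
(-12 + g(2, d(6)))*(-34) - (1988 - 356) = (-12 - 6)*(-34) - (1988 - 356) = -18*(-34) - 1*1632 = 612 - 1632 = -1020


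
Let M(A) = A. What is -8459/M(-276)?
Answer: 8459/276 ≈ 30.649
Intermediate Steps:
-8459/M(-276) = -8459/(-276) = -8459*(-1/276) = 8459/276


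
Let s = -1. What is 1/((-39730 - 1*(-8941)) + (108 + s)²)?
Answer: -1/19340 ≈ -5.1706e-5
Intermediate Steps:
1/((-39730 - 1*(-8941)) + (108 + s)²) = 1/((-39730 - 1*(-8941)) + (108 - 1)²) = 1/((-39730 + 8941) + 107²) = 1/(-30789 + 11449) = 1/(-19340) = -1/19340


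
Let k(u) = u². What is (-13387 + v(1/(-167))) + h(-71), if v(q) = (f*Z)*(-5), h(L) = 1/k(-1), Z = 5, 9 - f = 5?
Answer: -13486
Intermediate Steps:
f = 4 (f = 9 - 1*5 = 9 - 5 = 4)
h(L) = 1 (h(L) = 1/((-1)²) = 1/1 = 1)
v(q) = -100 (v(q) = (4*5)*(-5) = 20*(-5) = -100)
(-13387 + v(1/(-167))) + h(-71) = (-13387 - 100) + 1 = -13487 + 1 = -13486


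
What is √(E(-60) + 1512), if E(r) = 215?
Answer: √1727 ≈ 41.557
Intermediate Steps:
√(E(-60) + 1512) = √(215 + 1512) = √1727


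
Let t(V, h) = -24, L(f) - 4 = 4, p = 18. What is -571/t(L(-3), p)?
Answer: 571/24 ≈ 23.792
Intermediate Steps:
L(f) = 8 (L(f) = 4 + 4 = 8)
-571/t(L(-3), p) = -571/(-24) = -571*(-1/24) = 571/24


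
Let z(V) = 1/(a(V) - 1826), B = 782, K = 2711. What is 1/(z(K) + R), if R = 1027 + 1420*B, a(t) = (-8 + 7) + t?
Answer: 884/982536829 ≈ 8.9971e-7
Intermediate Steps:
a(t) = -1 + t
R = 1111467 (R = 1027 + 1420*782 = 1027 + 1110440 = 1111467)
z(V) = 1/(-1827 + V) (z(V) = 1/((-1 + V) - 1826) = 1/(-1827 + V))
1/(z(K) + R) = 1/(1/(-1827 + 2711) + 1111467) = 1/(1/884 + 1111467) = 1/(982536829/884) = 884/982536829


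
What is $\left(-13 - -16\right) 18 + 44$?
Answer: $98$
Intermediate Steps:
$\left(-13 - -16\right) 18 + 44 = \left(-13 + 16\right) 18 + 44 = 3 \cdot 18 + 44 = 54 + 44 = 98$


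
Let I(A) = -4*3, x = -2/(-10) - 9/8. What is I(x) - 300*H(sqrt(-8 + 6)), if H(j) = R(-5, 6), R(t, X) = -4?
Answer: 1188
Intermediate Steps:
x = -37/40 (x = -2*(-1/10) - 9*1/8 = 1/5 - 9/8 = -37/40 ≈ -0.92500)
H(j) = -4
I(A) = -12
I(x) - 300*H(sqrt(-8 + 6)) = -12 - 300*(-4) = -12 + 1200 = 1188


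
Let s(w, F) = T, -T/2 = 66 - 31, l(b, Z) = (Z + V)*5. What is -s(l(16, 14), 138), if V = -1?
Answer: 70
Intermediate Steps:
l(b, Z) = -5 + 5*Z (l(b, Z) = (Z - 1)*5 = (-1 + Z)*5 = -5 + 5*Z)
T = -70 (T = -2*(66 - 31) = -2*35 = -70)
s(w, F) = -70
-s(l(16, 14), 138) = -1*(-70) = 70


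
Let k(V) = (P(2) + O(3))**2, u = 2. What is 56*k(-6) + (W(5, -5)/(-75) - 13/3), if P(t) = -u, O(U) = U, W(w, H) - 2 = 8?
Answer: 773/15 ≈ 51.533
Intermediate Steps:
W(w, H) = 10 (W(w, H) = 2 + 8 = 10)
P(t) = -2 (P(t) = -1*2 = -2)
k(V) = 1 (k(V) = (-2 + 3)**2 = 1**2 = 1)
56*k(-6) + (W(5, -5)/(-75) - 13/3) = 56*1 + (10/(-75) - 13/3) = 56 + (10*(-1/75) - 13*1/3) = 56 + (-2/15 - 13/3) = 56 - 67/15 = 773/15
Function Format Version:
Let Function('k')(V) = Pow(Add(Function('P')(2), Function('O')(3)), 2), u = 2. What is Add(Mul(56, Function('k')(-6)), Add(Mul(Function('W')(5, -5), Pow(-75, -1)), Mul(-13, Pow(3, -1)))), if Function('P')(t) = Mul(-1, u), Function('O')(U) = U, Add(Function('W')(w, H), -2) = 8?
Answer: Rational(773, 15) ≈ 51.533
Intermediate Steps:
Function('W')(w, H) = 10 (Function('W')(w, H) = Add(2, 8) = 10)
Function('P')(t) = -2 (Function('P')(t) = Mul(-1, 2) = -2)
Function('k')(V) = 1 (Function('k')(V) = Pow(Add(-2, 3), 2) = Pow(1, 2) = 1)
Add(Mul(56, Function('k')(-6)), Add(Mul(Function('W')(5, -5), Pow(-75, -1)), Mul(-13, Pow(3, -1)))) = Add(Mul(56, 1), Add(Mul(10, Pow(-75, -1)), Mul(-13, Pow(3, -1)))) = Add(56, Add(Mul(10, Rational(-1, 75)), Mul(-13, Rational(1, 3)))) = Add(56, Add(Rational(-2, 15), Rational(-13, 3))) = Add(56, Rational(-67, 15)) = Rational(773, 15)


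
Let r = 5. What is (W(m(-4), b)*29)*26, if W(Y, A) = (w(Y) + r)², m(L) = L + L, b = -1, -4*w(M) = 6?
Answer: 18473/2 ≈ 9236.5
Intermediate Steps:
w(M) = -3/2 (w(M) = -¼*6 = -3/2)
m(L) = 2*L
W(Y, A) = 49/4 (W(Y, A) = (-3/2 + 5)² = (7/2)² = 49/4)
(W(m(-4), b)*29)*26 = ((49/4)*29)*26 = (1421/4)*26 = 18473/2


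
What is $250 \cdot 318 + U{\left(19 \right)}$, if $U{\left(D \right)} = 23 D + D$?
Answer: $79956$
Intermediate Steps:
$U{\left(D \right)} = 24 D$
$250 \cdot 318 + U{\left(19 \right)} = 250 \cdot 318 + 24 \cdot 19 = 79500 + 456 = 79956$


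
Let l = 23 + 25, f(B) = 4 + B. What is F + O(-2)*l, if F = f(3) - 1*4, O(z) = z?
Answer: -93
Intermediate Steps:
F = 3 (F = (4 + 3) - 1*4 = 7 - 4 = 3)
l = 48
F + O(-2)*l = 3 - 2*48 = 3 - 96 = -93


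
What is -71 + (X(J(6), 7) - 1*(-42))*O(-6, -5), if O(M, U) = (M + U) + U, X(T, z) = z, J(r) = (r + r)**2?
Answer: -855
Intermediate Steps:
J(r) = 4*r**2 (J(r) = (2*r)**2 = 4*r**2)
O(M, U) = M + 2*U
-71 + (X(J(6), 7) - 1*(-42))*O(-6, -5) = -71 + (7 - 1*(-42))*(-6 + 2*(-5)) = -71 + (7 + 42)*(-6 - 10) = -71 + 49*(-16) = -71 - 784 = -855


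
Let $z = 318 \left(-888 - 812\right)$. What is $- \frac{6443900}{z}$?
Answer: $\frac{64439}{5406} \approx 11.92$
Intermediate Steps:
$z = -540600$ ($z = 318 \left(-1700\right) = -540600$)
$- \frac{6443900}{z} = - \frac{6443900}{-540600} = \left(-6443900\right) \left(- \frac{1}{540600}\right) = \frac{64439}{5406}$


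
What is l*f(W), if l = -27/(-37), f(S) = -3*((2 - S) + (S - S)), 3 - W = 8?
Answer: -567/37 ≈ -15.324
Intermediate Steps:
W = -5 (W = 3 - 1*8 = 3 - 8 = -5)
f(S) = -6 + 3*S (f(S) = -3*((2 - S) + 0) = -3*(2 - S) = -6 + 3*S)
l = 27/37 (l = -27*(-1/37) = 27/37 ≈ 0.72973)
l*f(W) = 27*(-6 + 3*(-5))/37 = 27*(-6 - 15)/37 = (27/37)*(-21) = -567/37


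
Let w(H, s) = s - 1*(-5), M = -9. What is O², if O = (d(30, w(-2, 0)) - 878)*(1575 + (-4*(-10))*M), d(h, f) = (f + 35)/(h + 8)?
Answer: 409832897148900/361 ≈ 1.1353e+12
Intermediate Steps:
w(H, s) = 5 + s (w(H, s) = s + 5 = 5 + s)
d(h, f) = (35 + f)/(8 + h)
O = -20244330/19 (O = ((35 + (5 + 0))/(8 + 30) - 878)*(1575 - 4*(-10)*(-9)) = ((35 + 5)/38 - 878)*(1575 + 40*(-9)) = ((1/38)*40 - 878)*(1575 - 360) = (20/19 - 878)*1215 = -16662/19*1215 = -20244330/19 ≈ -1.0655e+6)
O² = (-20244330/19)² = 409832897148900/361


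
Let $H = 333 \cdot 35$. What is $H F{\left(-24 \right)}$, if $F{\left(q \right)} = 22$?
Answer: $256410$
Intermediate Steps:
$H = 11655$
$H F{\left(-24 \right)} = 11655 \cdot 22 = 256410$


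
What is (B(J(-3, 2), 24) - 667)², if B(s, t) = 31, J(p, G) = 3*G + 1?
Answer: 404496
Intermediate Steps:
J(p, G) = 1 + 3*G
(B(J(-3, 2), 24) - 667)² = (31 - 667)² = (-636)² = 404496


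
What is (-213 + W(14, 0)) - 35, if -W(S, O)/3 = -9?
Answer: -221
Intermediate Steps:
W(S, O) = 27 (W(S, O) = -3*(-9) = 27)
(-213 + W(14, 0)) - 35 = (-213 + 27) - 35 = -186 - 35 = -221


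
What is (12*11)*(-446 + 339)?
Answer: -14124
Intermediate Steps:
(12*11)*(-446 + 339) = 132*(-107) = -14124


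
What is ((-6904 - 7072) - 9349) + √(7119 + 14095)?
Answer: -23325 + √21214 ≈ -23179.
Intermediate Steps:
((-6904 - 7072) - 9349) + √(7119 + 14095) = (-13976 - 9349) + √21214 = -23325 + √21214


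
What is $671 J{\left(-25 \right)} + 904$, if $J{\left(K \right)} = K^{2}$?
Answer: $420279$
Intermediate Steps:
$671 J{\left(-25 \right)} + 904 = 671 \left(-25\right)^{2} + 904 = 671 \cdot 625 + 904 = 419375 + 904 = 420279$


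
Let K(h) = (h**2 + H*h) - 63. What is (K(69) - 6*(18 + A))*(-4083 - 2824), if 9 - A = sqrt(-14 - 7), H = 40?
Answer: -50393472 - 41442*I*sqrt(21) ≈ -5.0393e+7 - 1.8991e+5*I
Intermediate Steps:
A = 9 - I*sqrt(21) (A = 9 - sqrt(-14 - 7) = 9 - sqrt(-21) = 9 - I*sqrt(21) ≈ 9.0 - 4.5826*I)
K(h) = -63 + h**2 + 40*h (K(h) = (h**2 + 40*h) - 63 = -63 + h**2 + 40*h)
(K(69) - 6*(18 + A))*(-4083 - 2824) = ((-63 + 69**2 + 40*69) - 6*(18 + (9 - I*sqrt(21))))*(-4083 - 2824) = ((-63 + 4761 + 2760) - 6*(27 - I*sqrt(21)))*(-6907) = (7458 + (-162 + 6*I*sqrt(21)))*(-6907) = (7296 + 6*I*sqrt(21))*(-6907) = -50393472 - 41442*I*sqrt(21)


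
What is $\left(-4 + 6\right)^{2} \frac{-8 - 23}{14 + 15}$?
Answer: $- \frac{124}{29} \approx -4.2759$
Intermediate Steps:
$\left(-4 + 6\right)^{2} \frac{-8 - 23}{14 + 15} = 2^{2} \left(- \frac{31}{29}\right) = 4 \left(\left(-31\right) \frac{1}{29}\right) = 4 \left(- \frac{31}{29}\right) = - \frac{124}{29}$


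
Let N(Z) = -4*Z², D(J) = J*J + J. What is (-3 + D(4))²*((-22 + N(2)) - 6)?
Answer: -12716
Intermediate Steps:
D(J) = J + J² (D(J) = J² + J = J + J²)
(-3 + D(4))²*((-22 + N(2)) - 6) = (-3 + 4*(1 + 4))²*((-22 - 4*2²) - 6) = (-3 + 4*5)²*((-22 - 4*4) - 6) = (-3 + 20)²*((-22 - 16) - 6) = 17²*(-38 - 6) = 289*(-44) = -12716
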